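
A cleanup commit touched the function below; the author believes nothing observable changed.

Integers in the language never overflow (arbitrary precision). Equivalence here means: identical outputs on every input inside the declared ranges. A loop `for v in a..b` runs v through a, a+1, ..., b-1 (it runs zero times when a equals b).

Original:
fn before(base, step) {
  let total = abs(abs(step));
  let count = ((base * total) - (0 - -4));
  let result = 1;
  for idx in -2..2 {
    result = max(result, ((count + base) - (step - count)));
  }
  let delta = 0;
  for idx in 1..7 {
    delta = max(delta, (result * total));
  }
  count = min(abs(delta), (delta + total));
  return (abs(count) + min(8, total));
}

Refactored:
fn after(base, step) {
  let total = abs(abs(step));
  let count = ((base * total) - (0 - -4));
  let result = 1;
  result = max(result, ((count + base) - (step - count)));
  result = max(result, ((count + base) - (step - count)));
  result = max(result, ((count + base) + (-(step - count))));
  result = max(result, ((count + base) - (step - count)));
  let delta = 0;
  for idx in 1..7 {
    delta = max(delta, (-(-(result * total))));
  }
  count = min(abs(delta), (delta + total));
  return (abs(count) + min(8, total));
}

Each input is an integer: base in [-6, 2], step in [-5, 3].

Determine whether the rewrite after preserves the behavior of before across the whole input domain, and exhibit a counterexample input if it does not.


Reading the diff, among the changes: loop structure differs, and arithmetic usage differs, and min/max/abs usage differs, and statement counts differ.
As a probe, take base=-3, step=-4: before runs total = 4; count = -16; result = 1; [idx=-2]; result = 1; [idx=-1]; result = 1; [idx=0]; result = 1; [idx=1]; result = 1; delta = 0; [idx=1]; delta = 4; [idx=2]; delta = 4; [idx=3]; delta = 4; [idx=4]; delta = 4; [idx=5]; delta = 4; [idx=6]; delta = 4; count = 4; return 8; after runs total = 4; count = -16; result = 1; result = 1; result = 1; result = 1; result = 1; delta = 0; [idx=1]; delta = 4; [idx=2]; delta = 4; [idx=3]; delta = 4; [idx=4]; delta = 4; [idx=5]; delta = 4; [idx=6]; delta = 4; count = 4; return 8; both end at 8.
An exhaustive pass over the 81 declared inputs shows identical outputs.
verdict: equivalent


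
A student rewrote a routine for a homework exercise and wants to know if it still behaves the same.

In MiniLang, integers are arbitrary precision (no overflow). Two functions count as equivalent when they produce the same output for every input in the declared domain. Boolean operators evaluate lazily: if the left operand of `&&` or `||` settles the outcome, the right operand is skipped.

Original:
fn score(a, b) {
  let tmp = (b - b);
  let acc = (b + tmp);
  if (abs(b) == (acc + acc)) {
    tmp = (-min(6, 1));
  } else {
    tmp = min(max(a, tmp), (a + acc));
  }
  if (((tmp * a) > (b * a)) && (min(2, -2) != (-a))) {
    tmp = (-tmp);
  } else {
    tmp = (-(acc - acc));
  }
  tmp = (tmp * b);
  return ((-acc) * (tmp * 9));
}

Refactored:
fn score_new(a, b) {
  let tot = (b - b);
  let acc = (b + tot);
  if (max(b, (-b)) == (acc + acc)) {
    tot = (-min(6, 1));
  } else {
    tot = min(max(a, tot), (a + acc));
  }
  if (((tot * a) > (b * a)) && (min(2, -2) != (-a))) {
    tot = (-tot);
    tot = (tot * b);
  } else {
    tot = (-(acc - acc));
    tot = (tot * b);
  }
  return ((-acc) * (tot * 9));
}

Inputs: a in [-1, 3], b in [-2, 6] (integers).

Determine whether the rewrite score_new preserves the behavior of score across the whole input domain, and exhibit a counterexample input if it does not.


Side by side, the visible changes include: statement counts differ, local variable names differ, min/max/abs usage differs, arithmetic usage differs.
As a probe, take a=1, b=2: score runs tmp = 0; acc = 2; (abs(b) == (acc + acc)) -> false; tmp = 1; (((tmp * a) > (b * a)) && (min(2, -2) != (-a))) -> false; tmp = 0; tmp = 0; return 0; score_new runs tot = 0; acc = 2; (max(b, (-b)) == (acc + acc)) -> false; tot = 1; (((tot * a) > (b * a)) && (min(2, -2) != (-a))) -> false; tot = 0; tot = 0; return 0; both end at 0.
Every one of the 45 inputs gives matching results.
verdict: equivalent


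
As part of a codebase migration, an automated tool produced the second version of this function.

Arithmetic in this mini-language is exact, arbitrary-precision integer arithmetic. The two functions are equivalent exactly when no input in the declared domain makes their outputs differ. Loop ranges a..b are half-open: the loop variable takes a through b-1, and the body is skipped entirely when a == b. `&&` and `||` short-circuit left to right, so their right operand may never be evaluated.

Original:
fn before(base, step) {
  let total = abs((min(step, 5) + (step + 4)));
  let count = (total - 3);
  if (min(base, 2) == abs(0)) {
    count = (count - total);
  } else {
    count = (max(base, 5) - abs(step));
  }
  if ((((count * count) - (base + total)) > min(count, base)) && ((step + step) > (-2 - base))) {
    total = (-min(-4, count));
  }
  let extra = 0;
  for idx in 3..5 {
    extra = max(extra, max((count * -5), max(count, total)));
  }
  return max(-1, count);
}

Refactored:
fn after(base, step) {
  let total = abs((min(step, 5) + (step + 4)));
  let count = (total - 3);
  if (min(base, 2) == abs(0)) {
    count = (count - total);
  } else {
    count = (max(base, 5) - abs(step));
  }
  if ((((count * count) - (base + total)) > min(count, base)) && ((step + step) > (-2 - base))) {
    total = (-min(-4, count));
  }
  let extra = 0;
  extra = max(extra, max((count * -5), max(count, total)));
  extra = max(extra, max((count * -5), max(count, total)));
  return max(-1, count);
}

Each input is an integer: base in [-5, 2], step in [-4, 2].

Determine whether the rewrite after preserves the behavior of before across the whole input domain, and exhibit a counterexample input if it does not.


This is a faithful refactor — constant usage differs; also min/max/abs usage differs; also arithmetic usage differs; also loop structure differs; also local variable names differ, but the computed results match everywhere.
Tracing base=-5, step=-4: before: total := 4 | count := 1 | (min(base, 2) == abs(0)): false | count := 1 | ((((count * count) - (base + total)) > min(count, base)) && ((step + step) > (-2 - base))): false | extra := 0 | iter idx=3: | extra := 4 | iter idx=4: | extra := 4 | result 1 | after: total := 4 | count := 1 | (min(base, 2) == abs(0)): false | count := 1 | ((((count * count) - (base + total)) > min(count, base)) && ((step + step) > (-2 - base))): false | extra := 0 | extra := 4 | extra := 4 | result 1 — matching result 1.
Sweeping the whole domain (56 inputs) finds no disagreement.
verdict: equivalent


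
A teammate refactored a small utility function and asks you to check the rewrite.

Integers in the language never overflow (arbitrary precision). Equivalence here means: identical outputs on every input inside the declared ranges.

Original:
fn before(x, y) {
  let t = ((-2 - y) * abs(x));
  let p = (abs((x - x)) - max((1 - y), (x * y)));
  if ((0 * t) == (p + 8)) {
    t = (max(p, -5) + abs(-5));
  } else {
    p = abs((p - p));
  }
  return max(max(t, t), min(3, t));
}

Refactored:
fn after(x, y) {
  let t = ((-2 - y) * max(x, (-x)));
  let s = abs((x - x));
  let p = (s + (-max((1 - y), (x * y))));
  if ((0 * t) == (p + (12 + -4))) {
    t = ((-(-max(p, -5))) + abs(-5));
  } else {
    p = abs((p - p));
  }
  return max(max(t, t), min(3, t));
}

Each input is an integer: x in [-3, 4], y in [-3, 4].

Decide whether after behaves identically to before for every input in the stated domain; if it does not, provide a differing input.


Equivalent — the differences include min/max/abs usage differs; and local variable names differ; and arithmetic usage differs; and constant usage differs; and statement counts differ, yet no declared input distinguishes the two.
Tracing x=1, y=2: before: t := -4 | p := -2 | ((0 * t) == (p + 8)): false | p := 0 | result -4 | after: t := -4 | s := 0 | p := -2 | ((0 * t) == (p + (12 + -4))): false | p := 0 | result -4 — matching result -4.
An exhaustive pass over the 64 declared inputs shows identical outputs.
verdict: equivalent


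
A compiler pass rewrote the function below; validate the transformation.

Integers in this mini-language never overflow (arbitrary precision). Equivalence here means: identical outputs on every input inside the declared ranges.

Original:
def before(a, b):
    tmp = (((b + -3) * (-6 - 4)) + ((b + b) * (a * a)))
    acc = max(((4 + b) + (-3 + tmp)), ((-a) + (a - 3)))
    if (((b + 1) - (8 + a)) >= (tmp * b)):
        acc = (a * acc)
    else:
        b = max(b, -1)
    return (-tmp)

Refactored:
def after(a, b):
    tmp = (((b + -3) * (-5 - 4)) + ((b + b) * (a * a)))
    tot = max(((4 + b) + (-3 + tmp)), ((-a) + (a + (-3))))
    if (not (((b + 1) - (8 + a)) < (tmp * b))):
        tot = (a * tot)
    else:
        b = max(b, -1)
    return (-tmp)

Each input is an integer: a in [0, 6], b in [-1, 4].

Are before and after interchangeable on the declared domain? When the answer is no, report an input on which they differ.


There is a counterexample at a=0, b=-1: -40 on one side, -36 on the other.
before: tmp := 40 | acc := 40 | (((b + 1) - (8 + a)) >= (tmp * b)): true | acc := 0 | result -40
after: tmp := 36 | tot := 36 | (not (((b + 1) - (8 + a)) < (tmp * b))): true | tot := 0 | result -36
verdict: not equivalent; witness: a=0, b=-1


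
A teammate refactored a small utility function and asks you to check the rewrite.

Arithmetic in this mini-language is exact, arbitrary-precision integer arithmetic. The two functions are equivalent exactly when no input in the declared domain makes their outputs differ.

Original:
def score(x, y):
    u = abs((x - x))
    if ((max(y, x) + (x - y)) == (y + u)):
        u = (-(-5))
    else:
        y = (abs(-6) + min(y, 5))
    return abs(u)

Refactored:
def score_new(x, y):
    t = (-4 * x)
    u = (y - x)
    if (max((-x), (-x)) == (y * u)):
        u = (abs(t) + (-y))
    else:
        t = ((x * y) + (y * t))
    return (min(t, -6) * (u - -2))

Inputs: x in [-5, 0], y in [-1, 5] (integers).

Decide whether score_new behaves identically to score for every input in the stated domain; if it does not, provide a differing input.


The rewrite breaks on x=-5, y=-1, where the results are 0 and -90.
score: u becomes 0; next ((max(y, x) + (x - y)) == (y + u)) evaluates to false; next y becomes 5; next final value 0
score_new: t becomes 20; next u becomes 4; next (max((-x), (-x)) == (y * u)) evaluates to false; next t becomes -15; next final value -90
verdict: not equivalent; witness: x=-5, y=-1


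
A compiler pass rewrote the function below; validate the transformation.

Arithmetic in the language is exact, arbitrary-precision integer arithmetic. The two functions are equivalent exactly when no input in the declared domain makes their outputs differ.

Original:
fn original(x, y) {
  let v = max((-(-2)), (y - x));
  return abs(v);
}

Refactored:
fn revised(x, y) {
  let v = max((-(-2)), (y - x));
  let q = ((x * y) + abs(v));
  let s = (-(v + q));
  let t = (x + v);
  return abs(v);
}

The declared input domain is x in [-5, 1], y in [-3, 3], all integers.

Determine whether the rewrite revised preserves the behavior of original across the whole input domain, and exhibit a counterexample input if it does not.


Side by side, the visible changes include: arithmetic usage differs; local variable names differ; min/max/abs usage differs; statement counts differ.
Tracing x=1, y=3: original: v := 2 | result 2 | revised: v := 2 | q := 5 | s := -7 | t := 3 | result 2 — matching result 2.
Checked all 49 inputs in the declared domain: the outputs agree on every one.
verdict: equivalent


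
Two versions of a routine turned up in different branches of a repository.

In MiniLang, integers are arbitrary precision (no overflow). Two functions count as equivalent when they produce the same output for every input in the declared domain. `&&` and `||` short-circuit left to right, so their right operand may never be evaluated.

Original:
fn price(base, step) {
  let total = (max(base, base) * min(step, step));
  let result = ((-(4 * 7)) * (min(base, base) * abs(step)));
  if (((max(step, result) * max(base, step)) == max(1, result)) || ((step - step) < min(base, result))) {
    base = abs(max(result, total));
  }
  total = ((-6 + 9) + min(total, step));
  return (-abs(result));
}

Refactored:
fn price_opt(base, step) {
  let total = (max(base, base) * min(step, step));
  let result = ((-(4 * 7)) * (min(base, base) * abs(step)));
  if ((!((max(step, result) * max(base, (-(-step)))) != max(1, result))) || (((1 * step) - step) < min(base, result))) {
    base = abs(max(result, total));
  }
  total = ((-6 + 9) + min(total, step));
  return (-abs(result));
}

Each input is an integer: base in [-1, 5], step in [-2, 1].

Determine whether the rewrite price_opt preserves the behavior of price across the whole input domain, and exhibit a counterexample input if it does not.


Differences: boolean connective usage differs; also constant usage differs; also comparison usage differs; also arithmetic usage differs — yet all 28 inputs agree.
verdict: equivalent


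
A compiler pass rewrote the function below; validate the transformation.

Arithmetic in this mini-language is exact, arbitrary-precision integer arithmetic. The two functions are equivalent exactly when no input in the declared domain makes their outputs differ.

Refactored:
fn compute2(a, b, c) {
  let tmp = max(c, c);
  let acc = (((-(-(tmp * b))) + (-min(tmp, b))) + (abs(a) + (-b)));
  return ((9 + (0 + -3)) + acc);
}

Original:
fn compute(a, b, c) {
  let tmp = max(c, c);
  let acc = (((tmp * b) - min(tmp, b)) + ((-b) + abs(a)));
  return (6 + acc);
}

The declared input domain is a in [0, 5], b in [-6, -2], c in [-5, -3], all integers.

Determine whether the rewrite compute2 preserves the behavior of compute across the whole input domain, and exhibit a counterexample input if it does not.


The two versions differ — the changes include constant usage differs, and arithmetic usage differs.
One worked example (a=0, b=-5, c=-4) — compute: tmp becomes -4; next acc becomes 30; next final value 36; compute2: tmp becomes -4; next acc becomes 30; next final value 36; agreement on 36.
Checked all 90 inputs in the declared domain: the outputs agree on every one.
verdict: equivalent


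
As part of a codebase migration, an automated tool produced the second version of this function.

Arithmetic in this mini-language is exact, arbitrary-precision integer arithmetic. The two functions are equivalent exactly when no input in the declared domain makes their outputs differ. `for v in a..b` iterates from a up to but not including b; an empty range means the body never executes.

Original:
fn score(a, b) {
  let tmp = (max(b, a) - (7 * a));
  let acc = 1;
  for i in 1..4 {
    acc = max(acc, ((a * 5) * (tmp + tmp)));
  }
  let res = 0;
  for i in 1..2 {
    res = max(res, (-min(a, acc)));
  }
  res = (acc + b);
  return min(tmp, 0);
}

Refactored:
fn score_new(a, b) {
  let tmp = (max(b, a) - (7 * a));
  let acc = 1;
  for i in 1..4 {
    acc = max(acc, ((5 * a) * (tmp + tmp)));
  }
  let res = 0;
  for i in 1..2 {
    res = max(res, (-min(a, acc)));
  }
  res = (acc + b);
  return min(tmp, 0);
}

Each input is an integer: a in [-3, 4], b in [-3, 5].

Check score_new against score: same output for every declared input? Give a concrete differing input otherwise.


Comparing the listings, the differences include: same computation, different form.
As a probe, take a=4, b=-2: score runs tmp := -24 | acc := 1 | iter i=1: | acc := 1 | iter i=2: | acc := 1 | iter i=3: | acc := 1 | res := 0 | iter i=1: | res := 0 | res := -1 | result -24; score_new runs tmp := -24 | acc := 1 | iter i=1: | acc := 1 | iter i=2: | acc := 1 | iter i=3: | acc := 1 | res := 0 | iter i=1: | res := 0 | res := -1 | result -24; both end at -24.
Across all 72 domain points the two functions coincide.
verdict: equivalent


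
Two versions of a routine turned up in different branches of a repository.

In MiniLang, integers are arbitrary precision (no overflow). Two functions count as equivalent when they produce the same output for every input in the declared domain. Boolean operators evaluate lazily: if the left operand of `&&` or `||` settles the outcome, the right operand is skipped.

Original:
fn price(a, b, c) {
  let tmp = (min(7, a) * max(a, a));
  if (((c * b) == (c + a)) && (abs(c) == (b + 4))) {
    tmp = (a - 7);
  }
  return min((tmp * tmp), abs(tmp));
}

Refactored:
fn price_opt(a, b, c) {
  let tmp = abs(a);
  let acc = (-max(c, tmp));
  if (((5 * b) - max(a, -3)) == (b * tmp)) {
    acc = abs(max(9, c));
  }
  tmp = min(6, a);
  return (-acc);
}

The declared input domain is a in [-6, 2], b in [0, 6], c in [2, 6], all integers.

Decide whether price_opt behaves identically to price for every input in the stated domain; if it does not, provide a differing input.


On input a=-6, b=0, c=2, price returns 36 while price_opt returns 6.
verdict: not equivalent; witness: a=-6, b=0, c=2


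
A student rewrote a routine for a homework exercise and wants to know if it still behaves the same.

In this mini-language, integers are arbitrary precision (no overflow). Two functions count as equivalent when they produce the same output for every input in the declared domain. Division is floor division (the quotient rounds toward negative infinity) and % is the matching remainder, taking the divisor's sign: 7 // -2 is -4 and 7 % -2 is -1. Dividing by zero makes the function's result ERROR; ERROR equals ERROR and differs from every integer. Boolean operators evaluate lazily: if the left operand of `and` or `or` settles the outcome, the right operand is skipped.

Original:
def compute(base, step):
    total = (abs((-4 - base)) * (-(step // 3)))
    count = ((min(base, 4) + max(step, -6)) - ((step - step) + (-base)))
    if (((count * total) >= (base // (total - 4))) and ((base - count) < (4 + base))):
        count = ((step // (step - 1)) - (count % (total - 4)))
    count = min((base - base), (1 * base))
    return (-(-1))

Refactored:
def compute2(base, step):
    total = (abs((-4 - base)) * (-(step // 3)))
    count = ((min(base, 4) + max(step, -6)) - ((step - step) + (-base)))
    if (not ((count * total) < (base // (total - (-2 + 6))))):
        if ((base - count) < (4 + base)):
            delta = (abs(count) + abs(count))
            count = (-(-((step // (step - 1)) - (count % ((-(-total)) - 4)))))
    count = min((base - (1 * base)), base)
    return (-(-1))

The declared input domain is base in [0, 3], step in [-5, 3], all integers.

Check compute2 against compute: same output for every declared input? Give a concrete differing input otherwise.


Side by side, the visible changes include: comparison usage differs, and branching structure differs, and constant usage differs, and boolean connective usage differs, and statement counts differ, and min/max/abs usage differs, and arithmetic usage differs, and local variable names differ.
As a probe, take base=2, step=2: compute runs total := 0 | count := 6 | (((count * total) >= (base // (total - 4))) and ((base - count) < (4 + base))): true | count := 4 | count := 0 | result 1; compute2 runs total := 0 | count := 6 | (not ((count * total) < (base // (total - (-2 + 6))))): true | ((base - count) < (4 + base)): true | delta := 12 | count := 4 | count := 0 | result 1; both end at 1.
Across all 36 domain points the two functions coincide.
verdict: equivalent


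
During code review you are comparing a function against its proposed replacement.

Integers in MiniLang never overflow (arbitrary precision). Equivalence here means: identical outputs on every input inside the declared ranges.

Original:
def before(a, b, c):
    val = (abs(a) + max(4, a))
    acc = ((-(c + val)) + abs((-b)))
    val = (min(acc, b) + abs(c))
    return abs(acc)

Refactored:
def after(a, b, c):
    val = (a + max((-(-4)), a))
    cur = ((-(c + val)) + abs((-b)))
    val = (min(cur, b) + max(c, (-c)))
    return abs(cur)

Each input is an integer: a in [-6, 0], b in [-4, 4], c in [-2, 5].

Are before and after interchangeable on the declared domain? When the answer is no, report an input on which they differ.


Evaluate both at a=-6, b=-4, c=-2.
before: val becomes 10; next acc becomes -4; next val becomes -2; next final value 4
after: val becomes -2; next cur becomes 8; next val becomes -2; next final value 8
4 != 8, so the rewrite changes behavior.
verdict: not equivalent; witness: a=-6, b=-4, c=-2


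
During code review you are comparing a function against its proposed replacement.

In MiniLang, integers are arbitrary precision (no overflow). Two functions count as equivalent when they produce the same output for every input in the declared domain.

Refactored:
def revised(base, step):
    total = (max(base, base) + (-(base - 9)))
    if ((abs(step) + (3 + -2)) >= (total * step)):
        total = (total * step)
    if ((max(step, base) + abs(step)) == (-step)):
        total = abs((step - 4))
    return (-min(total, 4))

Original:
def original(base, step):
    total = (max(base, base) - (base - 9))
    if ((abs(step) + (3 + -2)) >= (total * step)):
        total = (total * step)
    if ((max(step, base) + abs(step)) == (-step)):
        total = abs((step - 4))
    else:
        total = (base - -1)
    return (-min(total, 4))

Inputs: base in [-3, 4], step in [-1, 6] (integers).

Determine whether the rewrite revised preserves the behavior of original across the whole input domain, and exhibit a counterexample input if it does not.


On input base=-3, step=-1, original returns 2 while revised returns 9.
verdict: not equivalent; witness: base=-3, step=-1


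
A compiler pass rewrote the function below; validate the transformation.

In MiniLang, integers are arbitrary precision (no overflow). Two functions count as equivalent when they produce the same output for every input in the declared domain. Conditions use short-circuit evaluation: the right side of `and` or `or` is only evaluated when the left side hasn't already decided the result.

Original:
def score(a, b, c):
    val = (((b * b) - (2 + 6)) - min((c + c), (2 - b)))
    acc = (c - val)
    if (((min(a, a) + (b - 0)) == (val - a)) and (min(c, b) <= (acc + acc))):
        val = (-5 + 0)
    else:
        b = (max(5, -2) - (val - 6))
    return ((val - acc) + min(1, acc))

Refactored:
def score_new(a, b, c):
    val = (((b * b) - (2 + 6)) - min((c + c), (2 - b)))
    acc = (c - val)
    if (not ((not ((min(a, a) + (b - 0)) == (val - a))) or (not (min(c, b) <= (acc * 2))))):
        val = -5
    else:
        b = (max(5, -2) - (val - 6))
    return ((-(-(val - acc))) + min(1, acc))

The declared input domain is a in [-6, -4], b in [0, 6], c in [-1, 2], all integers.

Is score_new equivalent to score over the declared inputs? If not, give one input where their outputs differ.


This is a faithful refactor — arithmetic usage differs, plus constant usage differs, plus boolean connective usage differs, but the computed results match everywhere.
Tracing a=-6, b=5, c=2: score: val := 20 | acc := -18 | (((min(a, a) + (b - 0)) == (val - a)) and (min(c, b) <= (acc + acc))): false | b := -9 | result 20 | score_new: val := 20 | acc := -18 | (not ((not ((min(a, a) + (b - 0)) == (val - a))) or (not (min(c, b) <= (acc * 2))))): false | b := -9 | result 20 — matching result 20.
Checked all 84 inputs in the declared domain: the outputs agree on every one.
verdict: equivalent


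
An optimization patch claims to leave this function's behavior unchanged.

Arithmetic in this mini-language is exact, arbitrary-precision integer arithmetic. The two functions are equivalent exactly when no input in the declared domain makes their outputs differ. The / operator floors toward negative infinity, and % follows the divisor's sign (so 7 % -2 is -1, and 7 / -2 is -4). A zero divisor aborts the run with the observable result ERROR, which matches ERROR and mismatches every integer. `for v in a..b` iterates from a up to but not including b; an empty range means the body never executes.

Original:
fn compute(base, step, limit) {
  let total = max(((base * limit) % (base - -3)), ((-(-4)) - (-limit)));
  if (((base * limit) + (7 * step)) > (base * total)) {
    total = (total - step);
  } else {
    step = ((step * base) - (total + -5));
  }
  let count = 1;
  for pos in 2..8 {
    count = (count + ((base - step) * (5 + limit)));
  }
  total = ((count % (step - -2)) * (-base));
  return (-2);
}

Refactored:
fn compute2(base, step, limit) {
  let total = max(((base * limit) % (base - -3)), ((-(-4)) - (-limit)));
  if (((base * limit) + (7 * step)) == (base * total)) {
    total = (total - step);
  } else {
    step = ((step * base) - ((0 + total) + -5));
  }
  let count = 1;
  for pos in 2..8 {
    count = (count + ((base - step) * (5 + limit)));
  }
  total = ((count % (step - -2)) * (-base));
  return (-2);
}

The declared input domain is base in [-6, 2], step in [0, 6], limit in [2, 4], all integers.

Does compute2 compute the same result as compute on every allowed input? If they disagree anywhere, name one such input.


Take base=-6, step=0, limit=3.
compute: total = 7; (((base * limit) + (7 * step)) > (base * total)) -> true; total = 7; count = 1; [pos=2]; count = -47; [pos=3]; count = -95; [pos=4]; count = -143; [pos=5]; count = -191; [pos=6]; count = -239; [pos=7]; count = -287; total = 6; return -2
compute2: total = 7; (((base * limit) + (7 * step)) == (base * total)) -> false; step = -2; count = 1; [pos=2]; count = -31; [pos=3]; count = -63; [pos=4]; count = -95; [pos=5]; count = -127; [pos=6]; count = -159; [pos=7]; count = -191; division by zero -> ERROR
-2 != ERROR, so the rewrite changes behavior.
verdict: not equivalent; witness: base=-6, step=0, limit=3


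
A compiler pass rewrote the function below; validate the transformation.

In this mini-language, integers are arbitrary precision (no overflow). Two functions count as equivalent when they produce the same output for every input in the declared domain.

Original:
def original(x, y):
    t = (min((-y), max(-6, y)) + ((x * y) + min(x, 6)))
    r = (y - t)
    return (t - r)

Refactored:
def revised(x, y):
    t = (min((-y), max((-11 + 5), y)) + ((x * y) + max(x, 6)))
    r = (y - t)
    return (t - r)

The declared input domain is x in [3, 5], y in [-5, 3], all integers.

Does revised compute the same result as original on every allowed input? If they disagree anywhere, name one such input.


Input x=3, y=-5: -29 from original versus -23 from revised.
verdict: not equivalent; witness: x=3, y=-5


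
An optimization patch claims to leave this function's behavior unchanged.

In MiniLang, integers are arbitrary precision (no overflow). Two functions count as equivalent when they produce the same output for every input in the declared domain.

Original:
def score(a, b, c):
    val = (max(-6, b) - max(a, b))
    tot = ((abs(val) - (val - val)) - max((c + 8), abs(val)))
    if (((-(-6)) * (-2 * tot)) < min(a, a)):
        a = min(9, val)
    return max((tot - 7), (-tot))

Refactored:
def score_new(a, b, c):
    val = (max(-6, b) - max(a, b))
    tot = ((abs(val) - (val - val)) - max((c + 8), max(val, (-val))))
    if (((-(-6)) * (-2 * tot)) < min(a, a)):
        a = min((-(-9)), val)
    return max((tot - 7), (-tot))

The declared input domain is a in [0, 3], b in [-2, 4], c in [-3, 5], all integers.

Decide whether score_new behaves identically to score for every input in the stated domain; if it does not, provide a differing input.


Reading the diff, among the changes: min/max/abs usage differs.
Spot check at a=2, b=3, c=2 — score: val becomes 0; next tot becomes -10; next (((-(-6)) * (-2 * tot)) < min(a, a)) evaluates to false; next final value 10. score_new: val becomes 0; next tot becomes -10; next (((-(-6)) * (-2 * tot)) < min(a, a)) evaluates to false; next final value 10. Both give 10.
Sweeping the whole domain (252 inputs) finds no disagreement.
verdict: equivalent


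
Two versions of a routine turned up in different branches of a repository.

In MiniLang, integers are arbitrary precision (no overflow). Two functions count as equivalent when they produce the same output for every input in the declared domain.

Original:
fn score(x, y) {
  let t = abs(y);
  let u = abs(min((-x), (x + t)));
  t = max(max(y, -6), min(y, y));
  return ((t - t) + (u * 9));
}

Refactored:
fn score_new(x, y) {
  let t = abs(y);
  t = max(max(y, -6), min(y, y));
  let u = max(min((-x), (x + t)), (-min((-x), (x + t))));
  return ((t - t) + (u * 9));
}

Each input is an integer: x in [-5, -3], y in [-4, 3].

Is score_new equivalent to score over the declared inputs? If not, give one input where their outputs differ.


There is a counterexample at x=-5, y=-4: 9 on one side, 81 on the other.
score: t=4, then u=1, then t=-4, then returns 9
score_new: t=4, then t=-4, then u=9, then returns 81
verdict: not equivalent; witness: x=-5, y=-4


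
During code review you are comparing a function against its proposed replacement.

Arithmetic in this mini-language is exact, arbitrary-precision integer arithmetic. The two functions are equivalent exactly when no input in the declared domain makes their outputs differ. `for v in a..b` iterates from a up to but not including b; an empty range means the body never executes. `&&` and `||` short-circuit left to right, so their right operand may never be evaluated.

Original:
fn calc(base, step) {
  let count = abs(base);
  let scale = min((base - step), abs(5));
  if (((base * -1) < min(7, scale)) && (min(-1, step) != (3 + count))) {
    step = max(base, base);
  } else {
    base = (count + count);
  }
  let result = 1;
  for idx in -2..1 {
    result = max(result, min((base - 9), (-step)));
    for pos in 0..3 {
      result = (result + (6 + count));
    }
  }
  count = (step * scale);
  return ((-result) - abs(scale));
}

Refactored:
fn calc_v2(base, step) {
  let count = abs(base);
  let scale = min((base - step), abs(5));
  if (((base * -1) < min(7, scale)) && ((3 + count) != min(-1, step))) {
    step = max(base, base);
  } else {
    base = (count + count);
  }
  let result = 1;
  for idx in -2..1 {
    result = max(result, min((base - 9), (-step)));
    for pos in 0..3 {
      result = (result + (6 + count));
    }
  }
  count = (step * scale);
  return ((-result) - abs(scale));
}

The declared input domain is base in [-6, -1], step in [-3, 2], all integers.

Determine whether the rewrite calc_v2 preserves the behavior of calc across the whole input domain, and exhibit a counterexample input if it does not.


Equivalent — the differences include same computation, different form, yet no declared input distinguishes the two.
One worked example (base=-5, step=2) — calc: count := 5 | scale := -7 | (((base * -1) < min(7, scale)) && (min(-1, step) != (3 + count))): false | base := 10 | result := 1 | iter idx=-2: | result := 1 | iter pos=0: | result := 12 | iter pos=1: | result := 23 | iter pos=2: | result := 34 | iter idx=-1: | result := 34 | iter pos=0: | result := 45 | iter pos=1: | result := 56 | iter pos=2: | result := 67 | iter idx=0: | result := 67 | iter pos=0: | result := 78 | iter pos=1: | result := 89 | iter pos=2: | result := 100 | count := -14 | result -107; calc_v2: count := 5 | scale := -7 | (((base * -1) < min(7, scale)) && ((3 + count) != min(-1, step))): false | base := 10 | result := 1 | iter idx=-2: | result := 1 | iter pos=0: | result := 12 | iter pos=1: | result := 23 | iter pos=2: | result := 34 | iter idx=-1: | result := 34 | iter pos=0: | result := 45 | iter pos=1: | result := 56 | iter pos=2: | result := 67 | iter idx=0: | result := 67 | iter pos=0: | result := 78 | iter pos=1: | result := 89 | iter pos=2: | result := 100 | count := -14 | result -107; agreement on -107.
Across all 36 domain points the two functions coincide.
verdict: equivalent


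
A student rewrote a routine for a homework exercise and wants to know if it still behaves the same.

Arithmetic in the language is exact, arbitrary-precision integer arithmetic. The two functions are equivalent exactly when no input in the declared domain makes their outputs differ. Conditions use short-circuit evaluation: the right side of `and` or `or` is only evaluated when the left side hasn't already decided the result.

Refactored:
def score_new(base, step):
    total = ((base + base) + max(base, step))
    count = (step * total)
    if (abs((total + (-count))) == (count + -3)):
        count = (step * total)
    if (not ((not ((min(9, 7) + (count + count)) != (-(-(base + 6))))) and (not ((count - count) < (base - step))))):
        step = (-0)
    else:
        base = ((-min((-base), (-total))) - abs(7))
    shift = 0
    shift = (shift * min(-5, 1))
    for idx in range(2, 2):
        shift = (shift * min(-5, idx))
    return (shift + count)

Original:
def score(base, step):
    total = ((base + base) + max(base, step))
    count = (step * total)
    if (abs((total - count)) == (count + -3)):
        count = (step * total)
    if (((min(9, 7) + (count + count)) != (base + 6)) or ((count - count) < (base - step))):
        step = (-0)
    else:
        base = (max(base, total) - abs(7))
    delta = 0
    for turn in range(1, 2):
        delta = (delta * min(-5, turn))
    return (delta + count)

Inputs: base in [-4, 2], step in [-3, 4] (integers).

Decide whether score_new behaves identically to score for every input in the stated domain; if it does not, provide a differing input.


Side by side, the visible changes include: min/max/abs usage differs, and arithmetic usage differs, and constant usage differs, and statement counts differ, and loop structure differs, and boolean connective usage differs, and local variable names differ.
Tracing base=-2, step=2: score: total=-2, then count=-4, then (abs((total - count)) == (count + -3)) is false, then (((min(9, 7) + (count + count)) != (base + 6)) or ((count - count) < (base - step))) is true, then step=0, then delta=0, then (turn=1), then delta=0, then returns -4 | score_new: total=-2, then count=-4, then (abs((total + (-count))) == (count + -3)) is false, then (not ((not ((min(9, 7) + (count + count)) != (-(-(base + 6))))) and (not ((count - count) < (base - step))))) is true, then step=0, then shift=0, then shift=0, then the loop over idx runs zero times, then returns -4 — matching result -4.
Checked all 56 inputs in the declared domain: the outputs agree on every one.
verdict: equivalent


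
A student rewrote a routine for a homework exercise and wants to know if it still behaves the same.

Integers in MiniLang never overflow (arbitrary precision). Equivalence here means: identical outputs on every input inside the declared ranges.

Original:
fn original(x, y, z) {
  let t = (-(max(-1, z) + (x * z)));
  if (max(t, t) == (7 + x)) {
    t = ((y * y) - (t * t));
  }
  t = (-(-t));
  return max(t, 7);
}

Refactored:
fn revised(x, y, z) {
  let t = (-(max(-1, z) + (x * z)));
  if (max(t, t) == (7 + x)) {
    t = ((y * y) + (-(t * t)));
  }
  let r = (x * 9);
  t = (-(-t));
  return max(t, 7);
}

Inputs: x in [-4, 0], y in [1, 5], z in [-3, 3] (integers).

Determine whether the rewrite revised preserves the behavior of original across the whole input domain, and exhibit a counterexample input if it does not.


Equivalent — the differences include arithmetic usage differs, and constant usage differs, and local variable names differ, and statement counts differ, yet no declared input distinguishes the two.
Tracing x=-3, y=3, z=-3: original: t becomes -8; next (max(t, t) == (7 + x)) evaluates to false; next t becomes -8; next final value 7 | revised: t becomes -8; next (max(t, t) == (7 + x)) evaluates to false; next r becomes -27; next t becomes -8; next final value 7 — matching result 7.
Checked all 175 inputs in the declared domain: the outputs agree on every one.
verdict: equivalent


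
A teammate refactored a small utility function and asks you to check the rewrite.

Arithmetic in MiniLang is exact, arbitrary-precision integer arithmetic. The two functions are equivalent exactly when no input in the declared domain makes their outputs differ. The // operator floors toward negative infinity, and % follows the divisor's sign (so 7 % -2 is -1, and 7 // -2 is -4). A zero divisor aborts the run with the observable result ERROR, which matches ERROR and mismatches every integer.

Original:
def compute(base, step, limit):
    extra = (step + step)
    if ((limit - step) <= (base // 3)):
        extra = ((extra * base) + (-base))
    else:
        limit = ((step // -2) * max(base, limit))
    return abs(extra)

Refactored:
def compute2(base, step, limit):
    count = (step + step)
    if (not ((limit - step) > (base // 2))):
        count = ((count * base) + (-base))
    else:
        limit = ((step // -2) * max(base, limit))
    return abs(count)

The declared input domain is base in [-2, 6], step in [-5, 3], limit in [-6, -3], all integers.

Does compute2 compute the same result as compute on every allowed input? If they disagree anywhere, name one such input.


Try base=2, step=-5, limit=-4.
compute: extra := -10 | ((limit - step) <= (base // 3)): false | limit := 4 | result 10
compute2: count := -10 | (not ((limit - step) > (base // 2))): true | count := -22 | result 22
10 != 22, so the rewrite changes behavior.
verdict: not equivalent; witness: base=2, step=-5, limit=-4


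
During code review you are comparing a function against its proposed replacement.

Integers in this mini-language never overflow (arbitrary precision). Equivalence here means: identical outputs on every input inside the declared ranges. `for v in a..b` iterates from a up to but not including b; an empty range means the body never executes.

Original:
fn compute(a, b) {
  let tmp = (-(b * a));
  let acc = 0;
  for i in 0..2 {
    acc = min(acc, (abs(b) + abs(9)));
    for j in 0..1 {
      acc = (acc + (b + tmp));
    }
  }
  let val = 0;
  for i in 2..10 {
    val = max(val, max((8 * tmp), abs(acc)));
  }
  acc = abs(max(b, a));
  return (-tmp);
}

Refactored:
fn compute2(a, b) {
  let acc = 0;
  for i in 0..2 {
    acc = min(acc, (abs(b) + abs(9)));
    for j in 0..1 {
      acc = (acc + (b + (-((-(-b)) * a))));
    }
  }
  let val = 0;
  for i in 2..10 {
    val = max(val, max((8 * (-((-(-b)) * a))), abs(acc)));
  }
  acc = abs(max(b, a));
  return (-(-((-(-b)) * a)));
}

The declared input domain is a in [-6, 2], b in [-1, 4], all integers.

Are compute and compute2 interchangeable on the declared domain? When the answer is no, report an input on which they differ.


Equivalent — the differences include statement counts differ, local variable names differ, arithmetic usage differs, yet no declared input distinguishes the two.
As a probe, take a=-2, b=1: compute runs tmp := 2 | acc := 0 | iter i=0: | acc := 0 | iter j=0: | acc := 3 | iter i=1: | acc := 3 | iter j=0: | acc := 6 | val := 0 | iter i=2: | val := 16 | iter i=3: | val := 16 | iter i=4: | val := 16 | iter i=5: | val := 16 | iter i=6: | val := 16 | iter i=7: | val := 16 | iter i=8: | val := 16 | iter i=9: | val := 16 | acc := 1 | result -2; compute2 runs acc := 0 | iter i=0: | acc := 0 | iter j=0: | acc := 3 | iter i=1: | acc := 3 | iter j=0: | acc := 6 | val := 0 | iter i=2: | val := 16 | iter i=3: | val := 16 | iter i=4: | val := 16 | iter i=5: | val := 16 | iter i=6: | val := 16 | iter i=7: | val := 16 | iter i=8: | val := 16 | iter i=9: | val := 16 | acc := 1 | result -2; both end at -2.
Checked all 54 inputs in the declared domain: the outputs agree on every one.
verdict: equivalent


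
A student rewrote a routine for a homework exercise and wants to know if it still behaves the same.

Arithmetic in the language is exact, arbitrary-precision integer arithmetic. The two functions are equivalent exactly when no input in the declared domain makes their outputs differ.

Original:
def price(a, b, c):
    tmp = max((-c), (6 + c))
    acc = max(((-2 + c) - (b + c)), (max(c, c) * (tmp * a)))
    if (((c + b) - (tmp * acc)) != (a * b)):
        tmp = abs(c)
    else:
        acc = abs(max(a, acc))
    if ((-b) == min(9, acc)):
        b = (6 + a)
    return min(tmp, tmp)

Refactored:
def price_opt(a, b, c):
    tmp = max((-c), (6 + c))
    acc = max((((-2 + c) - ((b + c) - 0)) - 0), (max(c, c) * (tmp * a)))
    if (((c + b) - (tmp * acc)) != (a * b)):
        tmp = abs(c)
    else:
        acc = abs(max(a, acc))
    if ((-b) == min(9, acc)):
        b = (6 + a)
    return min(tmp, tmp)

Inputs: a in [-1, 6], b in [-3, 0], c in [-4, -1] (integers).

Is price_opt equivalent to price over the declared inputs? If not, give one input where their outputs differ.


Changes here: arithmetic usage differs, constant usage differs; the full 128-point sweep finds no disagreement.
verdict: equivalent
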